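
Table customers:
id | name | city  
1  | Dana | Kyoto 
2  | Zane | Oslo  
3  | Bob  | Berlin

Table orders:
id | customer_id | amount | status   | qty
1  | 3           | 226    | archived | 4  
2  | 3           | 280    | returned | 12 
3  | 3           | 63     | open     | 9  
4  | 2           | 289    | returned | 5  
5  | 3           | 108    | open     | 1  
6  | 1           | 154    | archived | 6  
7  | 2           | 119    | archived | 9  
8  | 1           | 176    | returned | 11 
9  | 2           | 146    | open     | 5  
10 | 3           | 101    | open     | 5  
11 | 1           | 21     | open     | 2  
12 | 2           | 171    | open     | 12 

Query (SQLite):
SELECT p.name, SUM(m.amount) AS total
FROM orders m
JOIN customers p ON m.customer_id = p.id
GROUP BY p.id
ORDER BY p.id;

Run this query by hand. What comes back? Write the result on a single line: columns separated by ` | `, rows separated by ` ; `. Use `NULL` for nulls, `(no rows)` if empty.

Dana | 351 ; Zane | 725 ; Bob | 778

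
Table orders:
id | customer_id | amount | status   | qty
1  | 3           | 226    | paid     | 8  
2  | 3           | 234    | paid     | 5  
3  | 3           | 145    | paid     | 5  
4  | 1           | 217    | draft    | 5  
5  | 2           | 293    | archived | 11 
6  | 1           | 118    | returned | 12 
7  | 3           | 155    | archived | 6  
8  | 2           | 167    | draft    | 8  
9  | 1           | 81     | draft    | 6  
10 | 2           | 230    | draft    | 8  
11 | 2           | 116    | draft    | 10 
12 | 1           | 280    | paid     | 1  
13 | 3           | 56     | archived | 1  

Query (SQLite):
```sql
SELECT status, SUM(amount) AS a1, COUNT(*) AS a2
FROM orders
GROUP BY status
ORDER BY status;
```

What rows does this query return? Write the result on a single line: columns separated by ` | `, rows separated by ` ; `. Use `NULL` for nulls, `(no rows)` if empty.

archived | 504 | 3 ; draft | 811 | 5 ; paid | 885 | 4 ; returned | 118 | 1

Group orders by status.
Per group compute: SUM(amount), COUNT(*).
  archived: ids {5, 7, 13} → SUM(amount)=504, COUNT(*)=3
  draft: ids {4, 8, 9, 10, 11} → SUM(amount)=811, COUNT(*)=5
  paid: ids {1, 2, 3, 12} → SUM(amount)=885, COUNT(*)=4
  returned: ids {6} → SUM(amount)=118, COUNT(*)=1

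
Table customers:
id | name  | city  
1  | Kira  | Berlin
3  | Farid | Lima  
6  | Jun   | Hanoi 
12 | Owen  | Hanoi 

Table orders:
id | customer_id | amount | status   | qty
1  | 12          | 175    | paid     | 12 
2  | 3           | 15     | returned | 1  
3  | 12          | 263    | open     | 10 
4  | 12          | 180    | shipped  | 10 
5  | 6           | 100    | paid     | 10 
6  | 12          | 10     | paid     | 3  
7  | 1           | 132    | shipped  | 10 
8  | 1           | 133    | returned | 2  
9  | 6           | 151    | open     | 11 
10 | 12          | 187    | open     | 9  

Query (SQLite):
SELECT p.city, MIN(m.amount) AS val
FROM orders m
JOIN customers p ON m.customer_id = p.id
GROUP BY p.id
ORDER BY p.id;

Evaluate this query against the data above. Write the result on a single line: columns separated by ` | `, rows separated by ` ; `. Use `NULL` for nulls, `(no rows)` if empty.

Join each orders row to its customers via customer_id.
Group joined rows by customers.id; compute MIN(m.amount) per group.
  1: ids {7, 8} → MIN(m.amount)=132
  3: ids {2} → MIN(m.amount)=15
  6: ids {5, 9} → MIN(m.amount)=100
  12: ids {1, 3, 4, 6, 10} → MIN(m.amount)=10

Berlin | 132 ; Lima | 15 ; Hanoi | 100 ; Hanoi | 10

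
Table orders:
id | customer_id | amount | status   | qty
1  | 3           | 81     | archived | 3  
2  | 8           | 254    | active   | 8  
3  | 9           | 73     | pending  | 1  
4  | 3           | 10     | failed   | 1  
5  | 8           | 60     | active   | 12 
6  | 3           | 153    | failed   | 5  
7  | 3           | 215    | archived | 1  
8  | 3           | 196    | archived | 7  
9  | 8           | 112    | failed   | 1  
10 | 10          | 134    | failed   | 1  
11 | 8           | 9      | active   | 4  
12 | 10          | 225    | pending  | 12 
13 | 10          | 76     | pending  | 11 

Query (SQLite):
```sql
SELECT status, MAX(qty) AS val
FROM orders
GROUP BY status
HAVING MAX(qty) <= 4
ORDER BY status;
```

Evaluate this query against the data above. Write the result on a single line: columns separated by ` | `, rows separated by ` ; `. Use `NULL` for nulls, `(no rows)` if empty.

(no rows)

Partition orders by status; compute MAX(qty) within each group.
HAVING: keep groups where MAX(qty) <= 4.
  active: ids {2, 5, 11} → MAX(qty)=12
  archived: ids {1, 7, 8} → MAX(qty)=7
  failed: ids {4, 6, 9, 10} → MAX(qty)=5
  pending: ids {3, 12, 13} → MAX(qty)=12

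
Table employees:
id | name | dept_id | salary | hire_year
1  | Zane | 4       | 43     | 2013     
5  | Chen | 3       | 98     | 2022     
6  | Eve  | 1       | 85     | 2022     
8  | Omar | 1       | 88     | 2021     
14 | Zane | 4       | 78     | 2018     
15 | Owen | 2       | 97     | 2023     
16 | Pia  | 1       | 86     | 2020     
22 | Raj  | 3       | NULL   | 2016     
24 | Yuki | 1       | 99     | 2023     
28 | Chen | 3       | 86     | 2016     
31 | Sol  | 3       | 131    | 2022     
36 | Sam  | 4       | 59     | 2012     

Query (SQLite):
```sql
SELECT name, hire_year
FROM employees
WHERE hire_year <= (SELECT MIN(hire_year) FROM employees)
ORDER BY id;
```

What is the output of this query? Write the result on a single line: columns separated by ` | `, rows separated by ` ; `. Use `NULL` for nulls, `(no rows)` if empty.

Sam | 2012

Scalar subquery: MIN(hire_year) over all employees rows = 2012.
Keep rows where hire_year <= that value.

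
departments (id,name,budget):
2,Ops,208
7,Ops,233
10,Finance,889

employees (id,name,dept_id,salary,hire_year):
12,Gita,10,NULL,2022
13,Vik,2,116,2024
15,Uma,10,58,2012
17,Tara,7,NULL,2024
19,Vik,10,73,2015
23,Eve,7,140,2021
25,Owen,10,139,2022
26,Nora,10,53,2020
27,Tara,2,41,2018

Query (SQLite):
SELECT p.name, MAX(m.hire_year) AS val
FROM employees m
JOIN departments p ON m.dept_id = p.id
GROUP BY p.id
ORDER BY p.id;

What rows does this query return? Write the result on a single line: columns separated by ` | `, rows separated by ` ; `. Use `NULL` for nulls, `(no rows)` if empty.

Join each employees row to its departments via dept_id.
Group joined rows by departments.id; compute MAX(m.hire_year) per group.
  2: ids {13, 27} → MAX(m.hire_year)=2024
  7: ids {17, 23} → MAX(m.hire_year)=2024
  10: ids {12, 15, 19, 25, 26} → MAX(m.hire_year)=2022

Ops | 2024 ; Ops | 2024 ; Finance | 2022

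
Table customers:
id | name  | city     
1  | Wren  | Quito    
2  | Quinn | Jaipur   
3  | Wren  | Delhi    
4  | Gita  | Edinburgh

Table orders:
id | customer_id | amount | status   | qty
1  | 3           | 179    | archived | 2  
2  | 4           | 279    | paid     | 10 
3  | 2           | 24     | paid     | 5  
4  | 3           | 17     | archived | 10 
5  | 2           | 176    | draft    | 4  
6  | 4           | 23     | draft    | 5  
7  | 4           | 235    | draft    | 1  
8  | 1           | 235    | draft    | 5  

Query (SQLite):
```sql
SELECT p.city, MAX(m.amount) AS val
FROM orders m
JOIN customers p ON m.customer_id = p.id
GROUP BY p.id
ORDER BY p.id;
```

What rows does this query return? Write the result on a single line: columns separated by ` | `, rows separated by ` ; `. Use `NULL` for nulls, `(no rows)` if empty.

Quito | 235 ; Jaipur | 176 ; Delhi | 179 ; Edinburgh | 279

Join each orders row to its customers via customer_id.
Group joined rows by customers.id; compute MAX(m.amount) per group.
  1: ids {8} → MAX(m.amount)=235
  2: ids {3, 5} → MAX(m.amount)=176
  3: ids {1, 4} → MAX(m.amount)=179
  4: ids {2, 6, 7} → MAX(m.amount)=279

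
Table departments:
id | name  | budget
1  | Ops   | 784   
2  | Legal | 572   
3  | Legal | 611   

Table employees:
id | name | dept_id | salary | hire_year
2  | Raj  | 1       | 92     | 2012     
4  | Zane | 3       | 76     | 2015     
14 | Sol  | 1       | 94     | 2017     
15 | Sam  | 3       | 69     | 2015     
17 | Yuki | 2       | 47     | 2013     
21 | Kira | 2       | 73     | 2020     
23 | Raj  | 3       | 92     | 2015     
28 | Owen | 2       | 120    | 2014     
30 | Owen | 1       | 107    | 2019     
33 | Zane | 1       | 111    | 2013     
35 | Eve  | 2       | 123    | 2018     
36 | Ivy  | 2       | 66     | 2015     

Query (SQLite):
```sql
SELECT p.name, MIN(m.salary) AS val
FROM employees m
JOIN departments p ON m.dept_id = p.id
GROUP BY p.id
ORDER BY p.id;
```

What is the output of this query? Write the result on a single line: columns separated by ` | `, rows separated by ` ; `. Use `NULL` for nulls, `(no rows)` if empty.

Ops | 92 ; Legal | 47 ; Legal | 69

Join each employees row to its departments via dept_id.
Group joined rows by departments.id; compute MIN(m.salary) per group.
  1: ids {2, 14, 30, 33} → MIN(m.salary)=92
  2: ids {17, 21, 28, 35, 36} → MIN(m.salary)=47
  3: ids {4, 15, 23} → MIN(m.salary)=69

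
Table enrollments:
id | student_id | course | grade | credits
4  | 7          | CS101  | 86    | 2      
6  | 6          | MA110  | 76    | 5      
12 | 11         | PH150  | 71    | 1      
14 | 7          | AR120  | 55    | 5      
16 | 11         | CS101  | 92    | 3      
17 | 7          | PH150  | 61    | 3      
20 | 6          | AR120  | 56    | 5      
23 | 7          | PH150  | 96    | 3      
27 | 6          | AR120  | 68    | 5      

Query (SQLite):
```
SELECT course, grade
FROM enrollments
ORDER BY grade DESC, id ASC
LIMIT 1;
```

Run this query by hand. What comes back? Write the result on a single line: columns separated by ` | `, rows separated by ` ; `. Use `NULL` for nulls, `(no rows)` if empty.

PH150 | 96

Sort by grade desc, tiebreak id asc: (96, id=23), (92, id=16), (86, id=4), (76, id=6) …. Take first 1.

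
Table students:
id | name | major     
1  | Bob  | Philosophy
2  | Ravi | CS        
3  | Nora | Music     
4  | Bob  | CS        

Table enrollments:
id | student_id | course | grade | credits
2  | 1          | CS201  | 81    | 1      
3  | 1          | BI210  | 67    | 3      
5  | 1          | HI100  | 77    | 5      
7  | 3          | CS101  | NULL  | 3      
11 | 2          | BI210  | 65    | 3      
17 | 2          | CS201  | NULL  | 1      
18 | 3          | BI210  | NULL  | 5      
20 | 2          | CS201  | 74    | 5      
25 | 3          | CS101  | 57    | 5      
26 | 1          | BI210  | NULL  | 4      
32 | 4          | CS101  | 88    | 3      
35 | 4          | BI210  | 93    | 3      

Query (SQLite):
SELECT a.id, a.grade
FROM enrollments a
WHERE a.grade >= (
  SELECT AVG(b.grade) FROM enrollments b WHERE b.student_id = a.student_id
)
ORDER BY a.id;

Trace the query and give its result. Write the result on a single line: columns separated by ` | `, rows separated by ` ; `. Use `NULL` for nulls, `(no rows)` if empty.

For each enrollments row a, compute AVG(grade) over rows sharing a.student_id.
Keep row a if a.grade >= that per-group AVG.
  student_id=1: AVG(grade) = 75.0
  student_id=2: AVG(grade) = 69.5
  student_id=3: AVG(grade) = 57.0
  student_id=4: AVG(grade) = 90.5

2 | 81 ; 5 | 77 ; 20 | 74 ; 25 | 57 ; 35 | 93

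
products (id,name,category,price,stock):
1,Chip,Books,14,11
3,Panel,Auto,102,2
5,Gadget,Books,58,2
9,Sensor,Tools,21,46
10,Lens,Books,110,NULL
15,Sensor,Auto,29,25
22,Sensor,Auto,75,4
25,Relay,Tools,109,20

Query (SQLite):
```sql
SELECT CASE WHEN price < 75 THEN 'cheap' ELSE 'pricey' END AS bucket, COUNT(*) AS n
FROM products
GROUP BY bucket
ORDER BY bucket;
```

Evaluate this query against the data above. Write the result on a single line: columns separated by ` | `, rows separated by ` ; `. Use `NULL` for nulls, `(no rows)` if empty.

Bucket rows by price < 75 → 'cheap' else 'pricey'; count each bucket.

cheap | 4 ; pricey | 4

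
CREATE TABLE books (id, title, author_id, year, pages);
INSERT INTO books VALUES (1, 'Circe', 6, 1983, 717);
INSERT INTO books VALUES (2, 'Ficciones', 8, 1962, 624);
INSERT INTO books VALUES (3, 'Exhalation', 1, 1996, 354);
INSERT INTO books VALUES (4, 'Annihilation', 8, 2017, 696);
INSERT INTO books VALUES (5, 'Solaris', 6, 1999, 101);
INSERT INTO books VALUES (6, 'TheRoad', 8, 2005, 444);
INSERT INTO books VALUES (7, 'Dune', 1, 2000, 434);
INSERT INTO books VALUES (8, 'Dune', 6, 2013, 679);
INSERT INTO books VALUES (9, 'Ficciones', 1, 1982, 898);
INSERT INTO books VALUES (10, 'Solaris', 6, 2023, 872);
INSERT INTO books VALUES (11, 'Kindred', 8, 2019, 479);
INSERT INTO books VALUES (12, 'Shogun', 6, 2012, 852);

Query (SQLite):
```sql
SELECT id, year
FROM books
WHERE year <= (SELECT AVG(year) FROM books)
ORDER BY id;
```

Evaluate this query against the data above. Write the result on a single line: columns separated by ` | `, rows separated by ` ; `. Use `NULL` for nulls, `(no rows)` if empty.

1 | 1983 ; 2 | 1962 ; 3 | 1996 ; 5 | 1999 ; 7 | 2000 ; 9 | 1982

Scalar subquery: AVG(year) over all books rows = 2000.916667 (≈; comparison uses full precision).
Keep rows where year <= that value.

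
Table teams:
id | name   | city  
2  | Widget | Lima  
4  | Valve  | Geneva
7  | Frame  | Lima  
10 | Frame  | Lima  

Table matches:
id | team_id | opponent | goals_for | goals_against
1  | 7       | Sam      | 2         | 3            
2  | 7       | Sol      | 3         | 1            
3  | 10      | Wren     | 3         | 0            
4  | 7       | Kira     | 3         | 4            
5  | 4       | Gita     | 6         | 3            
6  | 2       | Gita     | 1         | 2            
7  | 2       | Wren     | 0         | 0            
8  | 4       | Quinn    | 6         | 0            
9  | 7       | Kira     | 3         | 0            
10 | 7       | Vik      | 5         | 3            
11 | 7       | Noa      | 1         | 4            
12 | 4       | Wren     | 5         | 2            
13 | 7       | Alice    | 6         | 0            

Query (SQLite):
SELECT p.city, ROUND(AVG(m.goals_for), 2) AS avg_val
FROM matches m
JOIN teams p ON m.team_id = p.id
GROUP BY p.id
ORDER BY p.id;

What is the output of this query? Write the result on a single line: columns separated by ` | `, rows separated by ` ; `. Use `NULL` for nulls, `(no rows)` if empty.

Join each matches row to its teams via team_id.
Group joined rows by teams.id; compute ROUND(AVG(m.goals_for), 2) per group.
  2: ids {6, 7} → ROUND(AVG(m.goals_for), 2)=0.5
  4: ids {5, 8, 12} → ROUND(AVG(m.goals_for), 2)=5.67
  7: ids {1, 2, 4, 9, 10, 11, 13} → ROUND(AVG(m.goals_for), 2)=3.29
  10: ids {3} → ROUND(AVG(m.goals_for), 2)=3

Lima | 0.5 ; Geneva | 5.67 ; Lima | 3.29 ; Lima | 3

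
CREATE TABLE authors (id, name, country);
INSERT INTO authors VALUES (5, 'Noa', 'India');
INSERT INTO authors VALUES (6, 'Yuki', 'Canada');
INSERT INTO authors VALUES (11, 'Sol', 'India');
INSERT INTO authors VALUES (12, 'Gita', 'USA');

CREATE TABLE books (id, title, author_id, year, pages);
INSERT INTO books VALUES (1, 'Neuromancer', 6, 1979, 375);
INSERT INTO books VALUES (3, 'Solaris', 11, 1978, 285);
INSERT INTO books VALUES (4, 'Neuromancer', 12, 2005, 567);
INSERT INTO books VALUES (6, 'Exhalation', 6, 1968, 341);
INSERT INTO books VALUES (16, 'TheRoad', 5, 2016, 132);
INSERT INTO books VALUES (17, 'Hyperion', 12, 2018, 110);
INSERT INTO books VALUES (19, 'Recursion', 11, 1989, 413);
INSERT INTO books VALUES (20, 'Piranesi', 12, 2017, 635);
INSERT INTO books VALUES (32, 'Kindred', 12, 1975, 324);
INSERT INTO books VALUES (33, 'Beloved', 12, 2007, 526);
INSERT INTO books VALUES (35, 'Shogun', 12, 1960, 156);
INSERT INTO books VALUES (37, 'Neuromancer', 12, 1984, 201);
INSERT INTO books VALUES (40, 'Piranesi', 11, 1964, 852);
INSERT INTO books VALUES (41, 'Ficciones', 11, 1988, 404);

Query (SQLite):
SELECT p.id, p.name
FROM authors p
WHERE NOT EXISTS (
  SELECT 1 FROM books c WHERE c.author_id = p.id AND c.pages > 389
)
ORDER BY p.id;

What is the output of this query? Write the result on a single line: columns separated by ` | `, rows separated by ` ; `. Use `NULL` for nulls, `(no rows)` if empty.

For each authors row, check whether any books with matching author_id has pages > 389.
Keep rows where that is false.

5 | Noa ; 6 | Yuki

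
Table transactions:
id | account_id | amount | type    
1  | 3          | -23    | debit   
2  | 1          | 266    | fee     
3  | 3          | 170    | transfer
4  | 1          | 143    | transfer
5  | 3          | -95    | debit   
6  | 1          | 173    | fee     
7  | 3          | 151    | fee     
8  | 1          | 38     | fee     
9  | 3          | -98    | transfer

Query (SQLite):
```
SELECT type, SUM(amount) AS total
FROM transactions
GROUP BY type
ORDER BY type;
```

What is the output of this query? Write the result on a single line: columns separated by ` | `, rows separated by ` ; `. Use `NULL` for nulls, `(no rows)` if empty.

debit | -118 ; fee | 628 ; transfer | 215

Partition transactions by type; compute SUM(amount) within each group.
  debit: ids {1, 5} → SUM(amount)=-118
  fee: ids {2, 6, 7, 8} → SUM(amount)=628
  transfer: ids {3, 4, 9} → SUM(amount)=215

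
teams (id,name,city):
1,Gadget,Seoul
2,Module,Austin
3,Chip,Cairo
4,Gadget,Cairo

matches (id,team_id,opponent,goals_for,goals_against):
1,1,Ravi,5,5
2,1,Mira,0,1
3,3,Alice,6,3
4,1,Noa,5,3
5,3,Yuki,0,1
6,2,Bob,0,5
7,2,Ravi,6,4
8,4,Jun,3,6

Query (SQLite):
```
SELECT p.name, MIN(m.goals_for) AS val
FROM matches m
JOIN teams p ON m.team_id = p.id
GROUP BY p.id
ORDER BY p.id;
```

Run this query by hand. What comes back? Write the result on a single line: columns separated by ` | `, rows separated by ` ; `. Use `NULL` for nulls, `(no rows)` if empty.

Join each matches row to its teams via team_id.
Group joined rows by teams.id; compute MIN(m.goals_for) per group.
  1: ids {1, 2, 4} → MIN(m.goals_for)=0
  2: ids {6, 7} → MIN(m.goals_for)=0
  3: ids {3, 5} → MIN(m.goals_for)=0
  4: ids {8} → MIN(m.goals_for)=3

Gadget | 0 ; Module | 0 ; Chip | 0 ; Gadget | 3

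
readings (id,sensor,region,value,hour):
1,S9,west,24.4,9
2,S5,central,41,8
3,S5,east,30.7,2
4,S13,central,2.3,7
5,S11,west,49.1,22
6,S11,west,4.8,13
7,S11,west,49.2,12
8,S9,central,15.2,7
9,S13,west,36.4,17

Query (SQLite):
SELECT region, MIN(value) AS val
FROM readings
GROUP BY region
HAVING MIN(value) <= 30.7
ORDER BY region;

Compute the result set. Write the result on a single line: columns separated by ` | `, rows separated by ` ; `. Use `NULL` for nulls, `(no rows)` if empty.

Partition readings by region; compute MIN(value) within each group.
HAVING: keep groups where MIN(value) <= 30.7.
  central: ids {2, 4, 8} → MIN(value)=2.3
  east: ids {3} → MIN(value)=30.7
  west: ids {1, 5, 6, 7, 9} → MIN(value)=4.8

central | 2.3 ; east | 30.7 ; west | 4.8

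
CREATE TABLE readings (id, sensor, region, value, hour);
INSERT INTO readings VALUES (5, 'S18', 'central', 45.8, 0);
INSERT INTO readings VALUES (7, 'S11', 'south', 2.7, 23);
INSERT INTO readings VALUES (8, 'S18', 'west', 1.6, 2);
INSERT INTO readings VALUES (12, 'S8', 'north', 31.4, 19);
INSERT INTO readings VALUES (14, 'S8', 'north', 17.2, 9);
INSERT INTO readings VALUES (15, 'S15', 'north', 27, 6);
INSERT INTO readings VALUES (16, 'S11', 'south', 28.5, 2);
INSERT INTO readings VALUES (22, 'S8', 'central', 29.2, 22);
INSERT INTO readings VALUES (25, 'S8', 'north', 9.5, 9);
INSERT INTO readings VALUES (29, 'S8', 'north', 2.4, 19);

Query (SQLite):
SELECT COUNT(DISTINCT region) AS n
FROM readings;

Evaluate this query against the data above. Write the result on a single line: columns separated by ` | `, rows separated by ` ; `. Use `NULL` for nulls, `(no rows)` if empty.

4

Count distinct non-NULL region values.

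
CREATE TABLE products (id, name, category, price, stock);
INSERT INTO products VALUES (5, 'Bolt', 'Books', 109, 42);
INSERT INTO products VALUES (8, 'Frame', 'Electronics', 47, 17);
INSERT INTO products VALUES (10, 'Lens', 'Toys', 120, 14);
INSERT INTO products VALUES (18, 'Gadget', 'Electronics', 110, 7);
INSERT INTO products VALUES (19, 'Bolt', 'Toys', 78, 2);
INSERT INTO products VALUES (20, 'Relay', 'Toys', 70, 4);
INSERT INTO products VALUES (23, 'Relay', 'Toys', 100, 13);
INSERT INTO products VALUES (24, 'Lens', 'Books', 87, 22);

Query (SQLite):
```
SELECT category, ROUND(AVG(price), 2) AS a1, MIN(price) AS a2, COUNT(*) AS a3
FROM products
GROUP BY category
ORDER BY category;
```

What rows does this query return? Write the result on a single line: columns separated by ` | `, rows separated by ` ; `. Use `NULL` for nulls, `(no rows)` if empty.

Group products by category.
Per group compute: ROUND(AVG(price), 2), MIN(price), COUNT(*).
  Books: ids {5, 24} → ROUND(AVG(price), 2)=98, MIN(price)=87, COUNT(*)=2
  Electronics: ids {8, 18} → ROUND(AVG(price), 2)=78.5, MIN(price)=47, COUNT(*)=2
  Toys: ids {10, 19, 20, 23} → ROUND(AVG(price), 2)=92, MIN(price)=70, COUNT(*)=4

Books | 98 | 87 | 2 ; Electronics | 78.5 | 47 | 2 ; Toys | 92 | 70 | 4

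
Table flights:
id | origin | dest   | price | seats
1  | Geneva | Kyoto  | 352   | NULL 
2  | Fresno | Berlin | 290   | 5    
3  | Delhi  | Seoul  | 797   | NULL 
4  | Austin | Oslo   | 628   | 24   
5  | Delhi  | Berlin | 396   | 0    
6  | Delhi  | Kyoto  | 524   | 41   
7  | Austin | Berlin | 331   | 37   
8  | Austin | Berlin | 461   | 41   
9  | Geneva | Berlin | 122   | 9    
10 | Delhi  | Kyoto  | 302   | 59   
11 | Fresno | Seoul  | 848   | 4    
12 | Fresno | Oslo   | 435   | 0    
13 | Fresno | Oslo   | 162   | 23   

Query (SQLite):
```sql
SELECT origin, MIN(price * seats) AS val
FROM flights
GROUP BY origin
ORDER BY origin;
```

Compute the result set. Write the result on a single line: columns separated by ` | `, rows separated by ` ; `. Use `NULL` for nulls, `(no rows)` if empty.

For each row compute price * seats.
Group by origin; take MIN of the expression per group.
  Austin: ids {4, 7, 8} → MIN(price * seats)=12247
  Delhi: ids {3, 5, 6, 10} → MIN(price * seats)=0
  Fresno: ids {2, 11, 12, 13} → MIN(price * seats)=0
  Geneva: ids {1, 9} → MIN(price * seats)=1098

Austin | 12247 ; Delhi | 0 ; Fresno | 0 ; Geneva | 1098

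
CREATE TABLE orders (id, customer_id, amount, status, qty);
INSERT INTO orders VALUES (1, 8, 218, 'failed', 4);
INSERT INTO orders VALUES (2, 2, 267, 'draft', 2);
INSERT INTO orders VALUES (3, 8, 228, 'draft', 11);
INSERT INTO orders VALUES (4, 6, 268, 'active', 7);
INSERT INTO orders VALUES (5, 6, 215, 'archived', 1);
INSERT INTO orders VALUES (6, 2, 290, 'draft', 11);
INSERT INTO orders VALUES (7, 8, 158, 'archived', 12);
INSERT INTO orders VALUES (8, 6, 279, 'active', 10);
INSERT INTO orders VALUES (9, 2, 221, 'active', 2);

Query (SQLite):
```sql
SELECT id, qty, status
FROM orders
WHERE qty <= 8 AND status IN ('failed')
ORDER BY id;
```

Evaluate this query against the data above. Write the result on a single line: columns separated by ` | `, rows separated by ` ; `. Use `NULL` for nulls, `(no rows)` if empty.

qty <= 8: ids {1, 2, 4, 5, 9}
status IN ('failed'): ids {1}
Combine with AND.

1 | 4 | failed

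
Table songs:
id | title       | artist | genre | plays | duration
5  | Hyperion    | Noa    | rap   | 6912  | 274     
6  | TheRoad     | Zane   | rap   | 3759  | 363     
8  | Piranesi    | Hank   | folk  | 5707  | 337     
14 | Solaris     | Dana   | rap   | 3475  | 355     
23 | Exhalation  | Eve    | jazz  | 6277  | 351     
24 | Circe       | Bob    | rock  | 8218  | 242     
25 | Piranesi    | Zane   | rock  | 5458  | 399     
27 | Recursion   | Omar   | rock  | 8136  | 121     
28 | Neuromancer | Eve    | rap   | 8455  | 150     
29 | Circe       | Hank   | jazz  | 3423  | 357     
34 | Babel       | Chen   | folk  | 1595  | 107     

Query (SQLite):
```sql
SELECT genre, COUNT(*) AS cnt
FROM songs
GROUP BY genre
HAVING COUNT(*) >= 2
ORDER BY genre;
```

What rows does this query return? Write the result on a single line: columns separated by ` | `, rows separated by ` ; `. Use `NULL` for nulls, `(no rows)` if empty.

folk | 2 ; jazz | 2 ; rap | 4 ; rock | 3

Partition songs by genre; compute COUNT(*) within each group.
HAVING: keep groups with count ≥ 2.
  folk: ids {8, 34} → COUNT(*)=2
  jazz: ids {23, 29} → COUNT(*)=2
  rap: ids {5, 6, 14, 28} → COUNT(*)=4
  rock: ids {24, 25, 27} → COUNT(*)=3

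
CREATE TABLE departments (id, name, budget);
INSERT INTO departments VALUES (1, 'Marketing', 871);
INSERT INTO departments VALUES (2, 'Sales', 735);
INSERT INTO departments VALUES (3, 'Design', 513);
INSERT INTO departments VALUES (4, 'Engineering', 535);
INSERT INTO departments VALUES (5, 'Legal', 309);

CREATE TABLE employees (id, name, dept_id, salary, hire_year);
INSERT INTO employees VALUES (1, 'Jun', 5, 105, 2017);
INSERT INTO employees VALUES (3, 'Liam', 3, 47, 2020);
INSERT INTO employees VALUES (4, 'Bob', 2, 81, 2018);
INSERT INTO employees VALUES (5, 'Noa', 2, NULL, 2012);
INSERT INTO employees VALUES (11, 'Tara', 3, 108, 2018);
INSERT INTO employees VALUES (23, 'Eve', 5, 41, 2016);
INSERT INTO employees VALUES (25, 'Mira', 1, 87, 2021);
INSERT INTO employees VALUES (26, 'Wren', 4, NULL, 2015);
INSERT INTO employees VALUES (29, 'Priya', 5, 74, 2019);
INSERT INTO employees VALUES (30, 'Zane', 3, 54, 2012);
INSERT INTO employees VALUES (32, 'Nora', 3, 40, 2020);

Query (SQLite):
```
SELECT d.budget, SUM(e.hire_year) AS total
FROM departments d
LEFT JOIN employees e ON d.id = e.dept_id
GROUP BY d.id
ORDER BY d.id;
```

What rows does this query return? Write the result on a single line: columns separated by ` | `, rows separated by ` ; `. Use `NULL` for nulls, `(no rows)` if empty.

LEFT JOIN keeps every departments row; unmatched ones get NULL for employees columns.
Group by departments.id and compute SUM(e.hire_year). SUM over an all-NULL group is NULL.
  1: ids {25} → SUM(e.hire_year)=2021
  2: ids {4, 5} → SUM(e.hire_year)=4030
  3: ids {3, 11, 30, 32} → SUM(e.hire_year)=8070
  4: ids {26} → SUM(e.hire_year)=2015
  5: ids {1, 23, 29} → SUM(e.hire_year)=6052

871 | 2021 ; 735 | 4030 ; 513 | 8070 ; 535 | 2015 ; 309 | 6052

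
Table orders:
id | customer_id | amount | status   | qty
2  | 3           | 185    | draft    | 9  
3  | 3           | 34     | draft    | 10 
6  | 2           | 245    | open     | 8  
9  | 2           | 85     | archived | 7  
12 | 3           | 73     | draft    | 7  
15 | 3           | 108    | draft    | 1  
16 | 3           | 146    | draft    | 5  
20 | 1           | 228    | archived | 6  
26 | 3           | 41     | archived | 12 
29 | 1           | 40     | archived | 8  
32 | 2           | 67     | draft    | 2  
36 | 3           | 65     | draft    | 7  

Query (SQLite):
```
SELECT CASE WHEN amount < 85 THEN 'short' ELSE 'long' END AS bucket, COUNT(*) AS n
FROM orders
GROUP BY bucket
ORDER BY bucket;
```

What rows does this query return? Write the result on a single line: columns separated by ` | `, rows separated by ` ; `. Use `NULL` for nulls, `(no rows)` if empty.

Bucket rows by amount < 85 → 'short' else 'long'; count each bucket.

long | 6 ; short | 6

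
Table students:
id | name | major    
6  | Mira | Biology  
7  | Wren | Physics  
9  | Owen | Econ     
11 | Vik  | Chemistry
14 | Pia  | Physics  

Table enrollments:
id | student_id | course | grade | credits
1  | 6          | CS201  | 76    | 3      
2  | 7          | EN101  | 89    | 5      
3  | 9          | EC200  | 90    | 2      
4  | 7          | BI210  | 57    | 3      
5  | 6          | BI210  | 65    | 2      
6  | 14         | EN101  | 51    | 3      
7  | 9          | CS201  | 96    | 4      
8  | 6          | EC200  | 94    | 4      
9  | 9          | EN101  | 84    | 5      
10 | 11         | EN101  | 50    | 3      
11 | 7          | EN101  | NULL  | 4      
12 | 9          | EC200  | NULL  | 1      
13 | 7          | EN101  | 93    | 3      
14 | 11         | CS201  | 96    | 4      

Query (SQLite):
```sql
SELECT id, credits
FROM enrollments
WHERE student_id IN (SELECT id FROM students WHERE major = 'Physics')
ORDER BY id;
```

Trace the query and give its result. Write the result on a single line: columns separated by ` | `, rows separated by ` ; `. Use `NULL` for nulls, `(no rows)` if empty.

Inner query: students.id where major = 'Physics'.
Outer: keep enrollments rows whose student_id is in that set.
Inner query → {7, 14}

2 | 5 ; 4 | 3 ; 6 | 3 ; 11 | 4 ; 13 | 3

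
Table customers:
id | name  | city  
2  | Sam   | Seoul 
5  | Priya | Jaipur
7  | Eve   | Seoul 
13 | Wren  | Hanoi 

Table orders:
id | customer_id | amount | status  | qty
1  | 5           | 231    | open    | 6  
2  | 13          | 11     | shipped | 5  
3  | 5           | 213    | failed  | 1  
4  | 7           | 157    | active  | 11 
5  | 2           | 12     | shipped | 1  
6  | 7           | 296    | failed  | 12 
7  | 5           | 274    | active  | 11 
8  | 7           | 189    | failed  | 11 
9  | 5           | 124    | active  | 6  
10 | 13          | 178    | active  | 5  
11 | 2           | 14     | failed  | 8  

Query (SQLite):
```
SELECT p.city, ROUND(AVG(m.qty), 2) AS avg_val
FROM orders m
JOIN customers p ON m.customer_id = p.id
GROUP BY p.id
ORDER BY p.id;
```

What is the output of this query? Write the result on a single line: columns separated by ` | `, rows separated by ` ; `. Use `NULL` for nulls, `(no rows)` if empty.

Seoul | 4.5 ; Jaipur | 6 ; Seoul | 11.33 ; Hanoi | 5

Join each orders row to its customers via customer_id.
Group joined rows by customers.id; compute ROUND(AVG(m.qty), 2) per group.
  2: ids {5, 11} → ROUND(AVG(m.qty), 2)=4.5
  5: ids {1, 3, 7, 9} → ROUND(AVG(m.qty), 2)=6
  7: ids {4, 6, 8} → ROUND(AVG(m.qty), 2)=11.33
  13: ids {2, 10} → ROUND(AVG(m.qty), 2)=5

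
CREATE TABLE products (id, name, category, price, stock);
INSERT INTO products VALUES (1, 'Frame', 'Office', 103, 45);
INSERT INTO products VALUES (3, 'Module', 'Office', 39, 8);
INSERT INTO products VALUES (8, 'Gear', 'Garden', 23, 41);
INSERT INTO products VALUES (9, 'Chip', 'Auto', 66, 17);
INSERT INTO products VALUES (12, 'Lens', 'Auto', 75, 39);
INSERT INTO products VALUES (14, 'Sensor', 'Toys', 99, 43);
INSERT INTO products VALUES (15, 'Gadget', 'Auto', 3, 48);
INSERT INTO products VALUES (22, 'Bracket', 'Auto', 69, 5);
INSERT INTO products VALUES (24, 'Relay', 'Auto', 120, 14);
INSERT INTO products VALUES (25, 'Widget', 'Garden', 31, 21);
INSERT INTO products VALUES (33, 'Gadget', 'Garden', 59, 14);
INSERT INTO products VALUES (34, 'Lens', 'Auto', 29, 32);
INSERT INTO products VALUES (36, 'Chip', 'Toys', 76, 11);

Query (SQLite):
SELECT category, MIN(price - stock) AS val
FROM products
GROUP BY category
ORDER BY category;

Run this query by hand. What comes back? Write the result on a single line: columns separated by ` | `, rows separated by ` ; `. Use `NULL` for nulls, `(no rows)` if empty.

For each row compute price - stock.
Group by category; take MIN of the expression per group.
  Auto: ids {9, 12, 15, 22, 24, 34} → MIN(price - stock)=-45
  Garden: ids {8, 25, 33} → MIN(price - stock)=-18
  Office: ids {1, 3} → MIN(price - stock)=31
  Toys: ids {14, 36} → MIN(price - stock)=56

Auto | -45 ; Garden | -18 ; Office | 31 ; Toys | 56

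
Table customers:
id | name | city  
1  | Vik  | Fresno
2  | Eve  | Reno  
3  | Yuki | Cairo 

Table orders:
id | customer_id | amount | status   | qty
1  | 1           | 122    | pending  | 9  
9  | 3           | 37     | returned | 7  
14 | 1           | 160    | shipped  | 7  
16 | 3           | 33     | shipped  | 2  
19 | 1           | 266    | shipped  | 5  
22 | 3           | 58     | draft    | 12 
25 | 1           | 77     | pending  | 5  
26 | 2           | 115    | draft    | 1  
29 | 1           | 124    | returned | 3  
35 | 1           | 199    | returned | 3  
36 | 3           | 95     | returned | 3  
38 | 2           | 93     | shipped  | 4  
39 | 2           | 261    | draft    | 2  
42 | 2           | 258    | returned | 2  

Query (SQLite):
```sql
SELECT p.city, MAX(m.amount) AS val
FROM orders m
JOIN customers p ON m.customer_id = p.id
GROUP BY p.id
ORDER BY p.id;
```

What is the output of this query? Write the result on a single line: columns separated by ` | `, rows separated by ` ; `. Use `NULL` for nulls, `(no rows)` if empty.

Join each orders row to its customers via customer_id.
Group joined rows by customers.id; compute MAX(m.amount) per group.
  1: ids {1, 14, 19, 25, 29, 35} → MAX(m.amount)=266
  2: ids {26, 38, 39, 42} → MAX(m.amount)=261
  3: ids {9, 16, 22, 36} → MAX(m.amount)=95

Fresno | 266 ; Reno | 261 ; Cairo | 95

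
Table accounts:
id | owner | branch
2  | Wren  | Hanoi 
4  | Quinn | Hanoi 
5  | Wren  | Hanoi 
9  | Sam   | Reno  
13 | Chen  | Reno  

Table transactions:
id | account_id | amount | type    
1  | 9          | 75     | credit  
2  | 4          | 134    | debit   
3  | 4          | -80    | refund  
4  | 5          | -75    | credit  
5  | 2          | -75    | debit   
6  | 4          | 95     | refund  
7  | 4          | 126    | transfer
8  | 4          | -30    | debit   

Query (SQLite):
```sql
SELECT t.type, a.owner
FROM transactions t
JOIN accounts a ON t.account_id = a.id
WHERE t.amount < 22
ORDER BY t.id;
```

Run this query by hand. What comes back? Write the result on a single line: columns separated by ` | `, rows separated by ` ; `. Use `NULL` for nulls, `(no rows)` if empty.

refund | Quinn ; credit | Wren ; debit | Wren ; debit | Quinn

Each transactions row matches the accounts row where account_id = accounts.id.
Then keep rows with t.amount < 22.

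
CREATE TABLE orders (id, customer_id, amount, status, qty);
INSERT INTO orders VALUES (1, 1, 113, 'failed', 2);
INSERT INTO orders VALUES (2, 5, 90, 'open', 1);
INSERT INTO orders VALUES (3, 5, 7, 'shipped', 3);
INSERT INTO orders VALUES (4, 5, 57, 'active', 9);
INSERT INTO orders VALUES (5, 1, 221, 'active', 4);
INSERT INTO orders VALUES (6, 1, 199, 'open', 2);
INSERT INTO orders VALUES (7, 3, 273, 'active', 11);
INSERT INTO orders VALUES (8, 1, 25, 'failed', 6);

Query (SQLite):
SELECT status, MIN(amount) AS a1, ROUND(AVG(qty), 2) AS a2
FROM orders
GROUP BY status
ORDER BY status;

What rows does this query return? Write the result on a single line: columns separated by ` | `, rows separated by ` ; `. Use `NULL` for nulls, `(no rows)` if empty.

Group orders by status.
Per group compute: MIN(amount), ROUND(AVG(qty), 2).
  active: ids {4, 5, 7} → MIN(amount)=57, ROUND(AVG(qty), 2)=8
  failed: ids {1, 8} → MIN(amount)=25, ROUND(AVG(qty), 2)=4
  open: ids {2, 6} → MIN(amount)=90, ROUND(AVG(qty), 2)=1.5
  shipped: ids {3} → MIN(amount)=7, ROUND(AVG(qty), 2)=3

active | 57 | 8 ; failed | 25 | 4 ; open | 90 | 1.5 ; shipped | 7 | 3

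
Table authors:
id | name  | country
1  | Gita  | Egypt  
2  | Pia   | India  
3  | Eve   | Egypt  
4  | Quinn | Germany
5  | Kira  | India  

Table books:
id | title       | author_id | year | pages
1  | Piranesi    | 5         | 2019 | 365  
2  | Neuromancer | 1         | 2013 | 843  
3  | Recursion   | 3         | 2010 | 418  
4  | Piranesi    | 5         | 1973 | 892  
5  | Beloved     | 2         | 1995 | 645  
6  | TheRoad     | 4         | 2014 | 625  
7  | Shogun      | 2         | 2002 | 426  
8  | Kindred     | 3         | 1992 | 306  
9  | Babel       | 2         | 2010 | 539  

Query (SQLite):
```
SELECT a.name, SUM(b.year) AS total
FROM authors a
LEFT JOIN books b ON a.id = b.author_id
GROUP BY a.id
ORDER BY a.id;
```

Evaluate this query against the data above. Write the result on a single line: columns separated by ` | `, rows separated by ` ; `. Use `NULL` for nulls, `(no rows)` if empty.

Gita | 2013 ; Pia | 6007 ; Eve | 4002 ; Quinn | 2014 ; Kira | 3992

LEFT JOIN keeps every authors row; unmatched ones get NULL for books columns.
Group by authors.id and compute SUM(b.year). SUM over an all-NULL group is NULL.
  1: ids {2} → SUM(b.year)=2013
  2: ids {5, 7, 9} → SUM(b.year)=6007
  3: ids {3, 8} → SUM(b.year)=4002
  4: ids {6} → SUM(b.year)=2014
  5: ids {1, 4} → SUM(b.year)=3992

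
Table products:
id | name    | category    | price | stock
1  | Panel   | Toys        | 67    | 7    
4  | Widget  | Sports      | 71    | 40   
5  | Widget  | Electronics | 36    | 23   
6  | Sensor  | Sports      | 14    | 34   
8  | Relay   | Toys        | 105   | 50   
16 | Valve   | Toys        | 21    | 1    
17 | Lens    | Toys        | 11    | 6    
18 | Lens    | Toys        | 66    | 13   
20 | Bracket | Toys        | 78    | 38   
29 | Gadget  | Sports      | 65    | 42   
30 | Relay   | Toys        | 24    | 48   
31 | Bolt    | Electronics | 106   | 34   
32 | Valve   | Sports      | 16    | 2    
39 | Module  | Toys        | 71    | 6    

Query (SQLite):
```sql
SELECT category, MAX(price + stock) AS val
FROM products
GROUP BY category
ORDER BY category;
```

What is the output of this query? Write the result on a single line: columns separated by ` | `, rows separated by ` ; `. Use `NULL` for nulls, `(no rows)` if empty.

Electronics | 140 ; Sports | 111 ; Toys | 155

For each row compute price + stock.
Group by category; take MAX of the expression per group.
  Electronics: ids {5, 31} → MAX(price + stock)=140
  Sports: ids {4, 6, 29, 32} → MAX(price + stock)=111
  Toys: ids {1, 8, 16, 17, 18, 20, 30, 39} → MAX(price + stock)=155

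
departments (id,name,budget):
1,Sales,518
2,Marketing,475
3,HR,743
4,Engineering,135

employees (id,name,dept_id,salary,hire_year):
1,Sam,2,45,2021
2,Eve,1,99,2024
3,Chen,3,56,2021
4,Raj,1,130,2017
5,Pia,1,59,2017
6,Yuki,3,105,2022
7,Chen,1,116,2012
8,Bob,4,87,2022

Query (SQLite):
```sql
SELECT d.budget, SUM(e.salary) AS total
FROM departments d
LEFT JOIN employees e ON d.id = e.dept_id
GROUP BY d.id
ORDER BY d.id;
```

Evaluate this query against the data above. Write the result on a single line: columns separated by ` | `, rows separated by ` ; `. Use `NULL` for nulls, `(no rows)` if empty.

LEFT JOIN keeps every departments row; unmatched ones get NULL for employees columns.
Group by departments.id and compute SUM(e.salary). SUM over an all-NULL group is NULL.
  1: ids {2, 4, 5, 7} → SUM(e.salary)=404
  2: ids {1} → SUM(e.salary)=45
  3: ids {3, 6} → SUM(e.salary)=161
  4: ids {8} → SUM(e.salary)=87

518 | 404 ; 475 | 45 ; 743 | 161 ; 135 | 87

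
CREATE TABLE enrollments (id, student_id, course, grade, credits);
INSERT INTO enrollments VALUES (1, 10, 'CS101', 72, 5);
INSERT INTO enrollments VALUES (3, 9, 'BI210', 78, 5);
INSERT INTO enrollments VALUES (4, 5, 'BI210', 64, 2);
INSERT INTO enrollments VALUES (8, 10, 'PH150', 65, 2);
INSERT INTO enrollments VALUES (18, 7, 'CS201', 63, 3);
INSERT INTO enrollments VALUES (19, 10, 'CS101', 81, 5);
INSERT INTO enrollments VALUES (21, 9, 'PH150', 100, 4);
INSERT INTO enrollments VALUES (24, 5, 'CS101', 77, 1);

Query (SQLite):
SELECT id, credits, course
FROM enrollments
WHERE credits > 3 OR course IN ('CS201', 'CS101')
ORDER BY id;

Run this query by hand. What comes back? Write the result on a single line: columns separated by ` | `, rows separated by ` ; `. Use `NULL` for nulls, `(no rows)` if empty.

credits > 3: ids {1, 3, 19, 21}
course IN ('CS201', 'CS101'): ids {1, 18, 19, 24}
Combine with OR.

1 | 5 | CS101 ; 3 | 5 | BI210 ; 18 | 3 | CS201 ; 19 | 5 | CS101 ; 21 | 4 | PH150 ; 24 | 1 | CS101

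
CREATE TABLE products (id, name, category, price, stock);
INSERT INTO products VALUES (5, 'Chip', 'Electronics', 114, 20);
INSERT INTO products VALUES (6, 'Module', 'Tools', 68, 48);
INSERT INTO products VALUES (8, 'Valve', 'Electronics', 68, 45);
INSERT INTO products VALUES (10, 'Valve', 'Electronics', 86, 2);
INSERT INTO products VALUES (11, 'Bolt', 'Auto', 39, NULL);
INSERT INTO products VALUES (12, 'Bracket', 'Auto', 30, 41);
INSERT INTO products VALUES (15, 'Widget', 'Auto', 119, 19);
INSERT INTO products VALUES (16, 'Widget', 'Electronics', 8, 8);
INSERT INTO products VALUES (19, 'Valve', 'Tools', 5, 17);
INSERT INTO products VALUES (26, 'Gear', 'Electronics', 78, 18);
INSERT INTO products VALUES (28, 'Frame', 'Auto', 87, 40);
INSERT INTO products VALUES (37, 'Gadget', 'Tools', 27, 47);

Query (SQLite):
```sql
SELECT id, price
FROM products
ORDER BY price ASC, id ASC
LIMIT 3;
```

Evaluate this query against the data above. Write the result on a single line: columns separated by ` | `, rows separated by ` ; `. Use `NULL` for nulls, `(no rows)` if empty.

19 | 5 ; 16 | 8 ; 37 | 27

Sort by price asc, tiebreak id asc: (5, id=19), (8, id=16), (27, id=37), (30, id=12), (39, id=11), (68, id=6) …. Take first 3.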